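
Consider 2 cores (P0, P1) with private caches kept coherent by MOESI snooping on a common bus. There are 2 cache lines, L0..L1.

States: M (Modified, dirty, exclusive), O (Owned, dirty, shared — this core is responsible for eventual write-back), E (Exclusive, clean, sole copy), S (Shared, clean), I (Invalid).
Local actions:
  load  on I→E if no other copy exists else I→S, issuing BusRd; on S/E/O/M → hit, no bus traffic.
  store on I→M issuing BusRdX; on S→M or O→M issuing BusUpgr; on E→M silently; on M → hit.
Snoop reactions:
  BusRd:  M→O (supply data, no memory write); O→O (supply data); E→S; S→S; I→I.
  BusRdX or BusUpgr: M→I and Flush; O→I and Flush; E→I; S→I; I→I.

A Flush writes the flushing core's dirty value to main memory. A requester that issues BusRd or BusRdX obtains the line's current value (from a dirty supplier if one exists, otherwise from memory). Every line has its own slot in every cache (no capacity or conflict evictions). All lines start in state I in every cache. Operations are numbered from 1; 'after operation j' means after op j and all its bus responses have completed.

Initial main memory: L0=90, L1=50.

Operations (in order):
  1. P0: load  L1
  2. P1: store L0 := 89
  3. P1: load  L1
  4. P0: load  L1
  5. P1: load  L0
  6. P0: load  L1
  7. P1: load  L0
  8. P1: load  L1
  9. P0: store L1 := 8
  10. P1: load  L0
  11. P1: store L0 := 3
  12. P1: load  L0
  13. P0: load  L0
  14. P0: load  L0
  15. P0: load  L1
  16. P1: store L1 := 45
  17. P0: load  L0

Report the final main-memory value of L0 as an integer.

1. P0: load  L1  bus=[BusRd]  L1: P0=E P1=I  mem[L1]=50
2. P1: store L0 := 89  bus=[BusRdX]  L0: P0=I P1=M  mem[L0]=90
3. P1: load  L1  bus=[BusRd]  L1: P0=S P1=S  mem[L1]=50
4. P0: load  L1  bus=[-]  L1: P0=S P1=S  mem[L1]=50
5. P1: load  L0  bus=[-]  L0: P0=I P1=M  mem[L0]=90
6. P0: load  L1  bus=[-]  L1: P0=S P1=S  mem[L1]=50
7. P1: load  L0  bus=[-]  L0: P0=I P1=M  mem[L0]=90
8. P1: load  L1  bus=[-]  L1: P0=S P1=S  mem[L1]=50
9. P0: store L1 := 8  bus=[BusUpgr]  L1: P0=M P1=I  mem[L1]=50
10. P1: load  L0  bus=[-]  L0: P0=I P1=M  mem[L0]=90
11. P1: store L0 := 3  bus=[-]  L0: P0=I P1=M  mem[L0]=90
12. P1: load  L0  bus=[-]  L0: P0=I P1=M  mem[L0]=90
13. P0: load  L0  bus=[BusRd]  L0: P0=S P1=O  mem[L0]=90
14. P0: load  L0  bus=[-]  L0: P0=S P1=O  mem[L0]=90
15. P0: load  L1  bus=[-]  L1: P0=M P1=I  mem[L1]=50
16. P1: store L1 := 45  bus=[BusRdX,Flush]  L1: P0=I P1=M  mem[L1]=8
17. P0: load  L0  bus=[-]  L0: P0=S P1=O  mem[L0]=90

memory[L0] = 90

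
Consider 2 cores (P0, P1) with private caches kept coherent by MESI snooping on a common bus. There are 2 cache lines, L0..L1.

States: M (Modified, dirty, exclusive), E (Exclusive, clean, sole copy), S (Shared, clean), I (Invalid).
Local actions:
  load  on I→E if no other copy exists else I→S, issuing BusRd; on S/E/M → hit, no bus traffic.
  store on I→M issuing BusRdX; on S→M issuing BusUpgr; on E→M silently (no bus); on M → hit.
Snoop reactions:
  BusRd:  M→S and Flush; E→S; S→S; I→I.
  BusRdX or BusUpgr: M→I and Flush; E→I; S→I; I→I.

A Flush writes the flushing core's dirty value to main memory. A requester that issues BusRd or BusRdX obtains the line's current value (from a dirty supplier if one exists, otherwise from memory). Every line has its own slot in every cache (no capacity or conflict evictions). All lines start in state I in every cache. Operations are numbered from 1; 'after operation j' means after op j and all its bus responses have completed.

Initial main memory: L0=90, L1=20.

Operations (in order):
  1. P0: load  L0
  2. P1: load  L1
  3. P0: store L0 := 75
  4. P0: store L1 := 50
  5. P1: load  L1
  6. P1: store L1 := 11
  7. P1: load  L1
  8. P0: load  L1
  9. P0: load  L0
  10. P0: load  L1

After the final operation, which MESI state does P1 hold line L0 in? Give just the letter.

  op1 P0: load  L0 → E/I on L0; bus BusRd; mem=90
  op2 P1: load  L1 → I/E on L1; bus BusRd; mem=20
  op3 P0: store L0 := 75 → M/I on L0; bus (none); mem=90
  op4 P0: store L1 := 50 → M/I on L1; bus BusRdX; mem=20
  op5 P1: load  L1 → S/S on L1; bus BusRd Flush; mem=50
  op6 P1: store L1 := 11 → I/M on L1; bus BusUpgr; mem=50
  op7 P1: load  L1 → I/M on L1; bus (none); mem=50
  op8 P0: load  L1 → S/S on L1; bus BusRd Flush; mem=11
  op9 P0: load  L0 → M/I on L0; bus (none); mem=90
  op10 P0: load  L1 → S/S on L1; bus (none); mem=11

state = I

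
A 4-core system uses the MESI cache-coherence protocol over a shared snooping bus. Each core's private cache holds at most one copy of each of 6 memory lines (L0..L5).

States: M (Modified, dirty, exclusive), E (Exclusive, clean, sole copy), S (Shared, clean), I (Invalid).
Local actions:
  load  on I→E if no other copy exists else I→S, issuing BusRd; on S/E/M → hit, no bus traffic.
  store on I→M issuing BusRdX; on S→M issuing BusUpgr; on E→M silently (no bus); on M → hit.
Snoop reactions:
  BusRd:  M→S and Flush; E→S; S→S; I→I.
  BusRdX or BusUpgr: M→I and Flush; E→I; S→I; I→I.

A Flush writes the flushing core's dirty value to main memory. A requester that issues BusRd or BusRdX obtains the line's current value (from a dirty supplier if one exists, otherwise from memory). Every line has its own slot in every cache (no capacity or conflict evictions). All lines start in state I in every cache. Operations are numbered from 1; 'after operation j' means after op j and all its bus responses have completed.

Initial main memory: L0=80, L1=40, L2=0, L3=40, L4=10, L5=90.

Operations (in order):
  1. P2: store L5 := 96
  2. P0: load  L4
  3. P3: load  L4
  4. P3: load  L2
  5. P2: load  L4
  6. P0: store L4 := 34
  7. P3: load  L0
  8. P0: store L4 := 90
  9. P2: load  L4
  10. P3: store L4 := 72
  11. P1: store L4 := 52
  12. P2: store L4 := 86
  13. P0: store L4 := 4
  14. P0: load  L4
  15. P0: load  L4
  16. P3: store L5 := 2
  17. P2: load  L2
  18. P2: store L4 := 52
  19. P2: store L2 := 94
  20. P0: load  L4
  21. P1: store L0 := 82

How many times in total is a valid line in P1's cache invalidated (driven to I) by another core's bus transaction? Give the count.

invalidations = 1

step 1: P2: store L5 := 96  ⟶  IIMI  (L5)  txn=BusRdX  M[L5]=90
step 2: P0: load  L4  ⟶  EIII  (L4)  txn=BusRd  M[L4]=10
step 3: P3: load  L4  ⟶  SIIS  (L4)  txn=BusRd  M[L4]=10
step 4: P3: load  L2  ⟶  IIIE  (L2)  txn=BusRd  M[L2]=0
step 5: P2: load  L4  ⟶  SISS  (L4)  txn=BusRd  M[L4]=10
step 6: P0: store L4 := 34  ⟶  MIII  (L4)  txn=BusUpgr  M[L4]=10
step 7: P3: load  L0  ⟶  IIIE  (L0)  txn=BusRd  M[L0]=80
step 8: P0: store L4 := 90  ⟶  MIII  (L4)  txn=∅  M[L4]=10
step 9: P2: load  L4  ⟶  SISI  (L4)  txn=BusRd+Flush  M[L4]=90
step 10: P3: store L4 := 72  ⟶  IIIM  (L4)  txn=BusRdX  M[L4]=90
step 11: P1: store L4 := 52  ⟶  IMII  (L4)  txn=BusRdX+Flush  M[L4]=72
step 12: P2: store L4 := 86  ⟶  IIMI  (L4)  txn=BusRdX+Flush  M[L4]=52
step 13: P0: store L4 := 4  ⟶  MIII  (L4)  txn=BusRdX+Flush  M[L4]=86
step 14: P0: load  L4  ⟶  MIII  (L4)  txn=∅  M[L4]=86
step 15: P0: load  L4  ⟶  MIII  (L4)  txn=∅  M[L4]=86
step 16: P3: store L5 := 2  ⟶  IIIM  (L5)  txn=BusRdX+Flush  M[L5]=96
step 17: P2: load  L2  ⟶  IISS  (L2)  txn=BusRd  M[L2]=0
step 18: P2: store L4 := 52  ⟶  IIMI  (L4)  txn=BusRdX+Flush  M[L4]=4
step 19: P2: store L2 := 94  ⟶  IIMI  (L2)  txn=BusUpgr  M[L2]=0
step 20: P0: load  L4  ⟶  SISI  (L4)  txn=BusRd+Flush  M[L4]=52
step 21: P1: store L0 := 82  ⟶  IMII  (L0)  txn=BusRdX  M[L0]=80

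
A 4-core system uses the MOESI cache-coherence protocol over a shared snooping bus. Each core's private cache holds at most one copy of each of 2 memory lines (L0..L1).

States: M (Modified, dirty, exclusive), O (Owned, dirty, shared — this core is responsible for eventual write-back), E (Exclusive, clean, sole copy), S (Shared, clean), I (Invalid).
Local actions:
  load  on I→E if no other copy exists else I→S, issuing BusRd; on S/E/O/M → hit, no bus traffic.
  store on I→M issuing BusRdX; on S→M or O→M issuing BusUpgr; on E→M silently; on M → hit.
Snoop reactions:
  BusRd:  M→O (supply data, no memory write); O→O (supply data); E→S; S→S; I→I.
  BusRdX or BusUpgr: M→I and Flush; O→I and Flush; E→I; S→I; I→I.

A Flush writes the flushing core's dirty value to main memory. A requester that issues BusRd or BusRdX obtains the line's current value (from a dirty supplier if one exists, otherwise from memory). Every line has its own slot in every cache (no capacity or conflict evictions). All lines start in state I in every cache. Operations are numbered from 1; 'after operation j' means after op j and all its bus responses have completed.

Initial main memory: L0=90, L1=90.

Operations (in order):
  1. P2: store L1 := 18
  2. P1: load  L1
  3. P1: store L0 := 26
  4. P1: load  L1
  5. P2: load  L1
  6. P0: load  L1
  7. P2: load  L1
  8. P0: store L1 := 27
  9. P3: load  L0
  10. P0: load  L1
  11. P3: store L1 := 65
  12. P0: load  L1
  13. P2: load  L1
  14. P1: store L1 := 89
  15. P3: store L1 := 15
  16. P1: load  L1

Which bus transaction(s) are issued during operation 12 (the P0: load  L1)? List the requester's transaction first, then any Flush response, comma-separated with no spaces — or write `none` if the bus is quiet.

bus = BusRd

  op1 P2: store L1 := 18 → I/I/M/I on L1; bus BusRdX; mem=90
  op2 P1: load  L1 → I/S/O/I on L1; bus BusRd; mem=90
  op3 P1: store L0 := 26 → I/M/I/I on L0; bus BusRdX; mem=90
  op4 P1: load  L1 → I/S/O/I on L1; bus (none); mem=90
  op5 P2: load  L1 → I/S/O/I on L1; bus (none); mem=90
  op6 P0: load  L1 → S/S/O/I on L1; bus BusRd; mem=90
  op7 P2: load  L1 → S/S/O/I on L1; bus (none); mem=90
  op8 P0: store L1 := 27 → M/I/I/I on L1; bus BusUpgr Flush; mem=18
  op9 P3: load  L0 → I/O/I/S on L0; bus BusRd; mem=90
  op10 P0: load  L1 → M/I/I/I on L1; bus (none); mem=18
  op11 P3: store L1 := 65 → I/I/I/M on L1; bus BusRdX Flush; mem=27
  op12 P0: load  L1 → S/I/I/O on L1; bus BusRd; mem=27
  op13 P2: load  L1 → S/I/S/O on L1; bus BusRd; mem=27
  op14 P1: store L1 := 89 → I/M/I/I on L1; bus BusRdX Flush; mem=65
  op15 P3: store L1 := 15 → I/I/I/M on L1; bus BusRdX Flush; mem=89
  op16 P1: load  L1 → I/S/I/O on L1; bus BusRd; mem=89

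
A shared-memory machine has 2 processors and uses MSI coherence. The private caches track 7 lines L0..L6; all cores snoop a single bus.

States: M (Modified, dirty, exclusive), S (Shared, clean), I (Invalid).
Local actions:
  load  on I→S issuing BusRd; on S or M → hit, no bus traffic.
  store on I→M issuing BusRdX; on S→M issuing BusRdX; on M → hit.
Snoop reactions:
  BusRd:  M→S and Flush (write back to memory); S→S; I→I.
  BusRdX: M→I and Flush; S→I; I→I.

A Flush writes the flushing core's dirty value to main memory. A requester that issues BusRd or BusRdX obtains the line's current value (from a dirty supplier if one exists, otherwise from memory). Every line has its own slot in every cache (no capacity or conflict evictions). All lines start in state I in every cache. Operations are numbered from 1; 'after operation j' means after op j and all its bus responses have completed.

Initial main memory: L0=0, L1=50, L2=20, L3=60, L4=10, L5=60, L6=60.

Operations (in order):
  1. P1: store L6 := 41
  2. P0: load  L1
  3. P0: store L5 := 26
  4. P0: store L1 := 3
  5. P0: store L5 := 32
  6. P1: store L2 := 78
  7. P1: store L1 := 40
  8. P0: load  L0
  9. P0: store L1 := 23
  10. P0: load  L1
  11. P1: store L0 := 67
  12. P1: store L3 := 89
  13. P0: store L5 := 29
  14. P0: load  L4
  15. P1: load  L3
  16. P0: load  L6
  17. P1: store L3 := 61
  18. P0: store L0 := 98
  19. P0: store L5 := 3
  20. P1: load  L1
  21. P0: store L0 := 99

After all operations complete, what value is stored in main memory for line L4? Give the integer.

memory[L4] = 10

[1] P1: store L6 := 41 | P0:I, P1:M(41) | bus: BusRdX
[2] P0: load  L1 | P0:S(50), P1:I | bus: BusRd
[3] P0: store L5 := 26 | P0:M(26), P1:I | bus: BusRdX
[4] P0: store L1 := 3 | P0:M(3), P1:I | bus: BusRdX
[5] P0: store L5 := 32 | P0:M(32), P1:I | bus: none
[6] P1: store L2 := 78 | P0:I, P1:M(78) | bus: BusRdX
[7] P1: store L1 := 40 | P0:I, P1:M(40) | bus: BusRdX,Flush
[8] P0: load  L0 | P0:S(0), P1:I | bus: BusRd
[9] P0: store L1 := 23 | P0:M(23), P1:I | bus: BusRdX,Flush
[10] P0: load  L1 | P0:M(23), P1:I | bus: none
[11] P1: store L0 := 67 | P0:I, P1:M(67) | bus: BusRdX
[12] P1: store L3 := 89 | P0:I, P1:M(89) | bus: BusRdX
[13] P0: store L5 := 29 | P0:M(29), P1:I | bus: none
[14] P0: load  L4 | P0:S(10), P1:I | bus: BusRd
[15] P1: load  L3 | P0:I, P1:M(89) | bus: none
[16] P0: load  L6 | P0:S(41), P1:S(41) | bus: BusRd,Flush
[17] P1: store L3 := 61 | P0:I, P1:M(61) | bus: none
[18] P0: store L0 := 98 | P0:M(98), P1:I | bus: BusRdX,Flush
[19] P0: store L5 := 3 | P0:M(3), P1:I | bus: none
[20] P1: load  L1 | P0:S(23), P1:S(23) | bus: BusRd,Flush
[21] P0: store L0 := 99 | P0:M(99), P1:I | bus: none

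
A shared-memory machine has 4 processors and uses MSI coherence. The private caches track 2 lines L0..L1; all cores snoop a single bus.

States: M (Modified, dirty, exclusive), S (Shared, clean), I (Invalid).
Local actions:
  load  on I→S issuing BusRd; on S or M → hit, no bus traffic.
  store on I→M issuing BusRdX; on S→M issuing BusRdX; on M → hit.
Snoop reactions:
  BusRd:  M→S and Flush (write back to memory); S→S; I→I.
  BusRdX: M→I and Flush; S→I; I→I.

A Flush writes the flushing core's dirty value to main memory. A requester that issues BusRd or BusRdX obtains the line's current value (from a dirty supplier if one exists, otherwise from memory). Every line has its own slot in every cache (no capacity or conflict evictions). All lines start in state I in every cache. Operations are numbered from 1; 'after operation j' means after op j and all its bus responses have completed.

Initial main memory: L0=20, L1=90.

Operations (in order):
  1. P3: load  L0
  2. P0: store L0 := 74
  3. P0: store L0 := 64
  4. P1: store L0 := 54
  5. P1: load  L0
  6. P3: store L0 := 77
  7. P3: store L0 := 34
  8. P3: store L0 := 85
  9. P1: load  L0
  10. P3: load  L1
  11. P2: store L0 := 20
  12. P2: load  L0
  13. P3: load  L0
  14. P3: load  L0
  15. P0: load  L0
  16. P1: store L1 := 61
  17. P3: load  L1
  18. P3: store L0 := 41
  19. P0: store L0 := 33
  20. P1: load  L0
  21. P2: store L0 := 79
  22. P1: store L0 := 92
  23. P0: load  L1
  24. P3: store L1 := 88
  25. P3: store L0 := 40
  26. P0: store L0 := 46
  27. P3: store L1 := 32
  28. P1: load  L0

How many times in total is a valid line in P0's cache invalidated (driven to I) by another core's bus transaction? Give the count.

step 1: P3: load  L0  ⟶  IIIS  (L0)  txn=BusRd  M[L0]=20
step 2: P0: store L0 := 74  ⟶  MIII  (L0)  txn=BusRdX  M[L0]=20
step 3: P0: store L0 := 64  ⟶  MIII  (L0)  txn=∅  M[L0]=20
step 4: P1: store L0 := 54  ⟶  IMII  (L0)  txn=BusRdX+Flush  M[L0]=64
step 5: P1: load  L0  ⟶  IMII  (L0)  txn=∅  M[L0]=64
step 6: P3: store L0 := 77  ⟶  IIIM  (L0)  txn=BusRdX+Flush  M[L0]=54
step 7: P3: store L0 := 34  ⟶  IIIM  (L0)  txn=∅  M[L0]=54
step 8: P3: store L0 := 85  ⟶  IIIM  (L0)  txn=∅  M[L0]=54
step 9: P1: load  L0  ⟶  ISIS  (L0)  txn=BusRd+Flush  M[L0]=85
step 10: P3: load  L1  ⟶  IIIS  (L1)  txn=BusRd  M[L1]=90
step 11: P2: store L0 := 20  ⟶  IIMI  (L0)  txn=BusRdX  M[L0]=85
step 12: P2: load  L0  ⟶  IIMI  (L0)  txn=∅  M[L0]=85
step 13: P3: load  L0  ⟶  IISS  (L0)  txn=BusRd+Flush  M[L0]=20
step 14: P3: load  L0  ⟶  IISS  (L0)  txn=∅  M[L0]=20
step 15: P0: load  L0  ⟶  SISS  (L0)  txn=BusRd  M[L0]=20
step 16: P1: store L1 := 61  ⟶  IMII  (L1)  txn=BusRdX  M[L1]=90
step 17: P3: load  L1  ⟶  ISIS  (L1)  txn=BusRd+Flush  M[L1]=61
step 18: P3: store L0 := 41  ⟶  IIIM  (L0)  txn=BusRdX  M[L0]=20
step 19: P0: store L0 := 33  ⟶  MIII  (L0)  txn=BusRdX+Flush  M[L0]=41
step 20: P1: load  L0  ⟶  SSII  (L0)  txn=BusRd+Flush  M[L0]=33
step 21: P2: store L0 := 79  ⟶  IIMI  (L0)  txn=BusRdX  M[L0]=33
step 22: P1: store L0 := 92  ⟶  IMII  (L0)  txn=BusRdX+Flush  M[L0]=79
step 23: P0: load  L1  ⟶  SSIS  (L1)  txn=BusRd  M[L1]=61
step 24: P3: store L1 := 88  ⟶  IIIM  (L1)  txn=BusRdX  M[L1]=61
step 25: P3: store L0 := 40  ⟶  IIIM  (L0)  txn=BusRdX+Flush  M[L0]=92
step 26: P0: store L0 := 46  ⟶  MIII  (L0)  txn=BusRdX+Flush  M[L0]=40
step 27: P3: store L1 := 32  ⟶  IIIM  (L1)  txn=∅  M[L1]=61
step 28: P1: load  L0  ⟶  SSII  (L0)  txn=BusRd+Flush  M[L0]=46

invalidations = 4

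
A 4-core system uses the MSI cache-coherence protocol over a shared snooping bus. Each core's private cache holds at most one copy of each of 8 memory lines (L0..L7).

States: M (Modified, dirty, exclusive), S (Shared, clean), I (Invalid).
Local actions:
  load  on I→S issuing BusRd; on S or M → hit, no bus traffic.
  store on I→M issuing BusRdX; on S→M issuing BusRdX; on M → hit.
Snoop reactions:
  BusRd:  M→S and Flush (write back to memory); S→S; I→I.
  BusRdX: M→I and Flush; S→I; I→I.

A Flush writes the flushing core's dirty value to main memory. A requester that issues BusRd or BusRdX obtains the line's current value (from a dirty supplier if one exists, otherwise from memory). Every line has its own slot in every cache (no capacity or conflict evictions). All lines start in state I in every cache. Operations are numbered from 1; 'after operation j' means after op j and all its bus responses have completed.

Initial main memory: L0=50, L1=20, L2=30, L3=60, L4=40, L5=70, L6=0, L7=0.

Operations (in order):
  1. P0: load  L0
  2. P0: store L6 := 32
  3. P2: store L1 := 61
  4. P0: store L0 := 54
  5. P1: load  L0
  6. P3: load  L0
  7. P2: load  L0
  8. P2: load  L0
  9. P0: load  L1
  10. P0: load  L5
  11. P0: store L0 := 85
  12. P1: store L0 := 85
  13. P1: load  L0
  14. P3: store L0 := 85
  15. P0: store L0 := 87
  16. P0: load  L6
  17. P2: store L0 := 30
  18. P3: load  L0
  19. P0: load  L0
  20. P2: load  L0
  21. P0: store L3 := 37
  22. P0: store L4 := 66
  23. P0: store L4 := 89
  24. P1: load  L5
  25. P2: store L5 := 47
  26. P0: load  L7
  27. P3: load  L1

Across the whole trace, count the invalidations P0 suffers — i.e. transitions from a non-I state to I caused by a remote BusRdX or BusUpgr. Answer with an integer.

[1] P0: load  L0 | P0:S(50), P1:I, P2:I, P3:I | bus: BusRd
[2] P0: store L6 := 32 | P0:M(32), P1:I, P2:I, P3:I | bus: BusRdX
[3] P2: store L1 := 61 | P0:I, P1:I, P2:M(61), P3:I | bus: BusRdX
[4] P0: store L0 := 54 | P0:M(54), P1:I, P2:I, P3:I | bus: BusRdX
[5] P1: load  L0 | P0:S(54), P1:S(54), P2:I, P3:I | bus: BusRd,Flush
[6] P3: load  L0 | P0:S(54), P1:S(54), P2:I, P3:S(54) | bus: BusRd
[7] P2: load  L0 | P0:S(54), P1:S(54), P2:S(54), P3:S(54) | bus: BusRd
[8] P2: load  L0 | P0:S(54), P1:S(54), P2:S(54), P3:S(54) | bus: none
[9] P0: load  L1 | P0:S(61), P1:I, P2:S(61), P3:I | bus: BusRd,Flush
[10] P0: load  L5 | P0:S(70), P1:I, P2:I, P3:I | bus: BusRd
[11] P0: store L0 := 85 | P0:M(85), P1:I, P2:I, P3:I | bus: BusRdX
[12] P1: store L0 := 85 | P0:I, P1:M(85), P2:I, P3:I | bus: BusRdX,Flush
[13] P1: load  L0 | P0:I, P1:M(85), P2:I, P3:I | bus: none
[14] P3: store L0 := 85 | P0:I, P1:I, P2:I, P3:M(85) | bus: BusRdX,Flush
[15] P0: store L0 := 87 | P0:M(87), P1:I, P2:I, P3:I | bus: BusRdX,Flush
[16] P0: load  L6 | P0:M(32), P1:I, P2:I, P3:I | bus: none
[17] P2: store L0 := 30 | P0:I, P1:I, P2:M(30), P3:I | bus: BusRdX,Flush
[18] P3: load  L0 | P0:I, P1:I, P2:S(30), P3:S(30) | bus: BusRd,Flush
[19] P0: load  L0 | P0:S(30), P1:I, P2:S(30), P3:S(30) | bus: BusRd
[20] P2: load  L0 | P0:S(30), P1:I, P2:S(30), P3:S(30) | bus: none
[21] P0: store L3 := 37 | P0:M(37), P1:I, P2:I, P3:I | bus: BusRdX
[22] P0: store L4 := 66 | P0:M(66), P1:I, P2:I, P3:I | bus: BusRdX
[23] P0: store L4 := 89 | P0:M(89), P1:I, P2:I, P3:I | bus: none
[24] P1: load  L5 | P0:S(70), P1:S(70), P2:I, P3:I | bus: BusRd
[25] P2: store L5 := 47 | P0:I, P1:I, P2:M(47), P3:I | bus: BusRdX
[26] P0: load  L7 | P0:S(0), P1:I, P2:I, P3:I | bus: BusRd
[27] P3: load  L1 | P0:S(61), P1:I, P2:S(61), P3:S(61) | bus: BusRd

invalidations = 3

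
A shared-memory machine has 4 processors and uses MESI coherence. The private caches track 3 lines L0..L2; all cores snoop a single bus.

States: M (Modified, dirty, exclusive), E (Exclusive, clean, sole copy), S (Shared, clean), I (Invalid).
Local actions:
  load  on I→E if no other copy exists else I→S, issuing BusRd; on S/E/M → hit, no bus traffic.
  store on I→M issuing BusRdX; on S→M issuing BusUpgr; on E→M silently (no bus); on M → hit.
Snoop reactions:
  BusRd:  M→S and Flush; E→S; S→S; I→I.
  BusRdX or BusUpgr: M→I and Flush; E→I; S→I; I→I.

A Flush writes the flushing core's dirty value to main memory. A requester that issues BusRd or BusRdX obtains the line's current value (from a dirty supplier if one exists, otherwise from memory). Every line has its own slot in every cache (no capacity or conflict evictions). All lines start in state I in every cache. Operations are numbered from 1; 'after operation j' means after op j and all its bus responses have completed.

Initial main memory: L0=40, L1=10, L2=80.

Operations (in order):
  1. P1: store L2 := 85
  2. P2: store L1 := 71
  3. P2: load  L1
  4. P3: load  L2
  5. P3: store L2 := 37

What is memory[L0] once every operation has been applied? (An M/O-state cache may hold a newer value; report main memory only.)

memory[L0] = 40

step 1: P1: store L2 := 85  ⟶  IMII  (L2)  txn=BusRdX  M[L2]=80
step 2: P2: store L1 := 71  ⟶  IIMI  (L1)  txn=BusRdX  M[L1]=10
step 3: P2: load  L1  ⟶  IIMI  (L1)  txn=∅  M[L1]=10
step 4: P3: load  L2  ⟶  ISIS  (L2)  txn=BusRd+Flush  M[L2]=85
step 5: P3: store L2 := 37  ⟶  IIIM  (L2)  txn=BusUpgr  M[L2]=85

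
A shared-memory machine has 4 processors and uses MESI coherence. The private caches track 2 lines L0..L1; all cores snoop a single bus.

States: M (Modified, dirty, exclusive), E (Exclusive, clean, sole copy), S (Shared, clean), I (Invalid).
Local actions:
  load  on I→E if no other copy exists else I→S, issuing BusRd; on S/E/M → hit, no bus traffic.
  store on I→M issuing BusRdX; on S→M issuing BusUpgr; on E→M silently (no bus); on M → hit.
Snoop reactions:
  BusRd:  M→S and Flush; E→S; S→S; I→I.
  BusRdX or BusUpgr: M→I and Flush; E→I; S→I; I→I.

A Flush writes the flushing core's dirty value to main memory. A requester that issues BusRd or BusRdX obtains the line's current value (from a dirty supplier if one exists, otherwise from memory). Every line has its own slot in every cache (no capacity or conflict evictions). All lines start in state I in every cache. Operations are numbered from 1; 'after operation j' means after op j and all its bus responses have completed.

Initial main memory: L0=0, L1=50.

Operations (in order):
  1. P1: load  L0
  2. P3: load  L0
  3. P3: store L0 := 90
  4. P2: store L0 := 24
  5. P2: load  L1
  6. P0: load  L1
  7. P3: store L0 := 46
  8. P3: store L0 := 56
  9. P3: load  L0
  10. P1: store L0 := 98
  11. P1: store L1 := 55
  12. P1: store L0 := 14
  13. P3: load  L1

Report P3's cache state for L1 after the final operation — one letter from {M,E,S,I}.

state = S

  op1 P1: load  L0 → I/E/I/I on L0; bus BusRd; mem=0
  op2 P3: load  L0 → I/S/I/S on L0; bus BusRd; mem=0
  op3 P3: store L0 := 90 → I/I/I/M on L0; bus BusUpgr; mem=0
  op4 P2: store L0 := 24 → I/I/M/I on L0; bus BusRdX Flush; mem=90
  op5 P2: load  L1 → I/I/E/I on L1; bus BusRd; mem=50
  op6 P0: load  L1 → S/I/S/I on L1; bus BusRd; mem=50
  op7 P3: store L0 := 46 → I/I/I/M on L0; bus BusRdX Flush; mem=24
  op8 P3: store L0 := 56 → I/I/I/M on L0; bus (none); mem=24
  op9 P3: load  L0 → I/I/I/M on L0; bus (none); mem=24
  op10 P1: store L0 := 98 → I/M/I/I on L0; bus BusRdX Flush; mem=56
  op11 P1: store L1 := 55 → I/M/I/I on L1; bus BusRdX; mem=50
  op12 P1: store L0 := 14 → I/M/I/I on L0; bus (none); mem=56
  op13 P3: load  L1 → I/S/I/S on L1; bus BusRd Flush; mem=55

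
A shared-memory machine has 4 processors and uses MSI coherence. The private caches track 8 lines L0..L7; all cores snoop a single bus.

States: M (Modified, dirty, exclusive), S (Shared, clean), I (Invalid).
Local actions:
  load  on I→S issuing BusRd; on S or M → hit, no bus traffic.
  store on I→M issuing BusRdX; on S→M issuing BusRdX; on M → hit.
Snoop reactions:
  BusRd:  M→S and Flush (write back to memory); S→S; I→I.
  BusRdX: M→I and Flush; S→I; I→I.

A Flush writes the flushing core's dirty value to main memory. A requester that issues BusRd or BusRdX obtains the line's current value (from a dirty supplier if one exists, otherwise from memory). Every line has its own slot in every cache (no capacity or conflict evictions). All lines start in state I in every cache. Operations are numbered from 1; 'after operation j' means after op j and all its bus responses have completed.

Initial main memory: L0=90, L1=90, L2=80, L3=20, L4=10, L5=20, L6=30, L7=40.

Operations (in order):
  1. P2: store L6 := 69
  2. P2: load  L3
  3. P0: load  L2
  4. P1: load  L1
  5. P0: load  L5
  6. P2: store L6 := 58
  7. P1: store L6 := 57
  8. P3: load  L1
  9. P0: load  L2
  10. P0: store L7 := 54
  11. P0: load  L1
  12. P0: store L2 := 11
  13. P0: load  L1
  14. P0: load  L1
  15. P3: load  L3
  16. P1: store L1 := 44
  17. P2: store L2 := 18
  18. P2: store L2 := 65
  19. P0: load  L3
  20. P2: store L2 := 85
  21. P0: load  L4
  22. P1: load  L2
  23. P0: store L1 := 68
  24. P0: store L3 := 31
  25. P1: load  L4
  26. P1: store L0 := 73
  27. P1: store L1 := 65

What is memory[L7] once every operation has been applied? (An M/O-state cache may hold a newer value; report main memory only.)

step 1: P2: store L6 := 69  ⟶  IIMI  (L6)  txn=BusRdX  M[L6]=30
step 2: P2: load  L3  ⟶  IISI  (L3)  txn=BusRd  M[L3]=20
step 3: P0: load  L2  ⟶  SIII  (L2)  txn=BusRd  M[L2]=80
step 4: P1: load  L1  ⟶  ISII  (L1)  txn=BusRd  M[L1]=90
step 5: P0: load  L5  ⟶  SIII  (L5)  txn=BusRd  M[L5]=20
step 6: P2: store L6 := 58  ⟶  IIMI  (L6)  txn=∅  M[L6]=30
step 7: P1: store L6 := 57  ⟶  IMII  (L6)  txn=BusRdX+Flush  M[L6]=58
step 8: P3: load  L1  ⟶  ISIS  (L1)  txn=BusRd  M[L1]=90
step 9: P0: load  L2  ⟶  SIII  (L2)  txn=∅  M[L2]=80
step 10: P0: store L7 := 54  ⟶  MIII  (L7)  txn=BusRdX  M[L7]=40
step 11: P0: load  L1  ⟶  SSIS  (L1)  txn=BusRd  M[L1]=90
step 12: P0: store L2 := 11  ⟶  MIII  (L2)  txn=BusRdX  M[L2]=80
step 13: P0: load  L1  ⟶  SSIS  (L1)  txn=∅  M[L1]=90
step 14: P0: load  L1  ⟶  SSIS  (L1)  txn=∅  M[L1]=90
step 15: P3: load  L3  ⟶  IISS  (L3)  txn=BusRd  M[L3]=20
step 16: P1: store L1 := 44  ⟶  IMII  (L1)  txn=BusRdX  M[L1]=90
step 17: P2: store L2 := 18  ⟶  IIMI  (L2)  txn=BusRdX+Flush  M[L2]=11
step 18: P2: store L2 := 65  ⟶  IIMI  (L2)  txn=∅  M[L2]=11
step 19: P0: load  L3  ⟶  SISS  (L3)  txn=BusRd  M[L3]=20
step 20: P2: store L2 := 85  ⟶  IIMI  (L2)  txn=∅  M[L2]=11
step 21: P0: load  L4  ⟶  SIII  (L4)  txn=BusRd  M[L4]=10
step 22: P1: load  L2  ⟶  ISSI  (L2)  txn=BusRd+Flush  M[L2]=85
step 23: P0: store L1 := 68  ⟶  MIII  (L1)  txn=BusRdX+Flush  M[L1]=44
step 24: P0: store L3 := 31  ⟶  MIII  (L3)  txn=BusRdX  M[L3]=20
step 25: P1: load  L4  ⟶  SSII  (L4)  txn=BusRd  M[L4]=10
step 26: P1: store L0 := 73  ⟶  IMII  (L0)  txn=BusRdX  M[L0]=90
step 27: P1: store L1 := 65  ⟶  IMII  (L1)  txn=BusRdX+Flush  M[L1]=68

memory[L7] = 40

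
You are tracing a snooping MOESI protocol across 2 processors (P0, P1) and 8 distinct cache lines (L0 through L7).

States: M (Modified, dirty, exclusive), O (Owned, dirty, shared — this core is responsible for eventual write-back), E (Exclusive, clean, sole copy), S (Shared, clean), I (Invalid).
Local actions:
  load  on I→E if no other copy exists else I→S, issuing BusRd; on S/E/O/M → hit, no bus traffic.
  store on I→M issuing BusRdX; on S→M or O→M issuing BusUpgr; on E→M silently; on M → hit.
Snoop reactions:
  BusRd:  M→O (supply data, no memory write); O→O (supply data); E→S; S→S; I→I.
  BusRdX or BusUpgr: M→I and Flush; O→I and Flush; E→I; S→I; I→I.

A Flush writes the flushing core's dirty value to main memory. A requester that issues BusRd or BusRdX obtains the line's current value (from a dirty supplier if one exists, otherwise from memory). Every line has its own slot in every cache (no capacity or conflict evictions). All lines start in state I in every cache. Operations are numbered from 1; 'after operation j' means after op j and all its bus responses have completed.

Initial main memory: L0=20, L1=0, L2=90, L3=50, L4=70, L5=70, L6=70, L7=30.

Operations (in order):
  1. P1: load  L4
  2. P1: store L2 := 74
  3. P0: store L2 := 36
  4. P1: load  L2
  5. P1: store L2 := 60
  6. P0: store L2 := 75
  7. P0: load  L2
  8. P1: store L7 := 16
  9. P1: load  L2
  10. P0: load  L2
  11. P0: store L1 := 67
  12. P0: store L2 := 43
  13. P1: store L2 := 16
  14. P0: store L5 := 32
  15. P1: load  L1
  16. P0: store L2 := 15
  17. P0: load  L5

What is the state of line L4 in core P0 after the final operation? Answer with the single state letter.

  op1 P1: load  L4 → I/E on L4; bus BusRd; mem=70
  op2 P1: store L2 := 74 → I/M on L2; bus BusRdX; mem=90
  op3 P0: store L2 := 36 → M/I on L2; bus BusRdX Flush; mem=74
  op4 P1: load  L2 → O/S on L2; bus BusRd; mem=74
  op5 P1: store L2 := 60 → I/M on L2; bus BusUpgr Flush; mem=36
  op6 P0: store L2 := 75 → M/I on L2; bus BusRdX Flush; mem=60
  op7 P0: load  L2 → M/I on L2; bus (none); mem=60
  op8 P1: store L7 := 16 → I/M on L7; bus BusRdX; mem=30
  op9 P1: load  L2 → O/S on L2; bus BusRd; mem=60
  op10 P0: load  L2 → O/S on L2; bus (none); mem=60
  op11 P0: store L1 := 67 → M/I on L1; bus BusRdX; mem=0
  op12 P0: store L2 := 43 → M/I on L2; bus BusUpgr; mem=60
  op13 P1: store L2 := 16 → I/M on L2; bus BusRdX Flush; mem=43
  op14 P0: store L5 := 32 → M/I on L5; bus BusRdX; mem=70
  op15 P1: load  L1 → O/S on L1; bus BusRd; mem=0
  op16 P0: store L2 := 15 → M/I on L2; bus BusRdX Flush; mem=16
  op17 P0: load  L5 → M/I on L5; bus (none); mem=70

state = I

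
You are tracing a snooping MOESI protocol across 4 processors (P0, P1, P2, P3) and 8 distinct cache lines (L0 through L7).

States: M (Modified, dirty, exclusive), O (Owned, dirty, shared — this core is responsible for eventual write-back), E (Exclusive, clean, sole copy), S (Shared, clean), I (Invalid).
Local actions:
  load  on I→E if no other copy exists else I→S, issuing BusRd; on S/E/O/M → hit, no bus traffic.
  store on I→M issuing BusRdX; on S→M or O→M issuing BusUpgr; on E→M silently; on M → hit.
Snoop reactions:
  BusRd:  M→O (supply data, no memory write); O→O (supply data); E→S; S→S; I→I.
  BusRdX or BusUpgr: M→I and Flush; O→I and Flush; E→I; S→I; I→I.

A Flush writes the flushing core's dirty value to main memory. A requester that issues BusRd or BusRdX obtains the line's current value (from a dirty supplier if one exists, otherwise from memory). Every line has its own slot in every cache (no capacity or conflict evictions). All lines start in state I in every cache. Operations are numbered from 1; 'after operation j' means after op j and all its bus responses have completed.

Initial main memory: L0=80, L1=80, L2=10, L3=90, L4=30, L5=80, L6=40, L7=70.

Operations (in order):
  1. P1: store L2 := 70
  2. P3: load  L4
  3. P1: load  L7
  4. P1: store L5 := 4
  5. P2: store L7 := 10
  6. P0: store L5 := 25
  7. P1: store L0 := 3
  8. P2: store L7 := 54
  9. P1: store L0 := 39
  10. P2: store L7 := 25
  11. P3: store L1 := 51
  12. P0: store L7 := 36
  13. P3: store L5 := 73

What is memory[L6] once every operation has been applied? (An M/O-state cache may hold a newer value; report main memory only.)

memory[L6] = 40

  op1 P1: store L2 := 70 → I/M/I/I on L2; bus BusRdX; mem=10
  op2 P3: load  L4 → I/I/I/E on L4; bus BusRd; mem=30
  op3 P1: load  L7 → I/E/I/I on L7; bus BusRd; mem=70
  op4 P1: store L5 := 4 → I/M/I/I on L5; bus BusRdX; mem=80
  op5 P2: store L7 := 10 → I/I/M/I on L7; bus BusRdX; mem=70
  op6 P0: store L5 := 25 → M/I/I/I on L5; bus BusRdX Flush; mem=4
  op7 P1: store L0 := 3 → I/M/I/I on L0; bus BusRdX; mem=80
  op8 P2: store L7 := 54 → I/I/M/I on L7; bus (none); mem=70
  op9 P1: store L0 := 39 → I/M/I/I on L0; bus (none); mem=80
  op10 P2: store L7 := 25 → I/I/M/I on L7; bus (none); mem=70
  op11 P3: store L1 := 51 → I/I/I/M on L1; bus BusRdX; mem=80
  op12 P0: store L7 := 36 → M/I/I/I on L7; bus BusRdX Flush; mem=25
  op13 P3: store L5 := 73 → I/I/I/M on L5; bus BusRdX Flush; mem=25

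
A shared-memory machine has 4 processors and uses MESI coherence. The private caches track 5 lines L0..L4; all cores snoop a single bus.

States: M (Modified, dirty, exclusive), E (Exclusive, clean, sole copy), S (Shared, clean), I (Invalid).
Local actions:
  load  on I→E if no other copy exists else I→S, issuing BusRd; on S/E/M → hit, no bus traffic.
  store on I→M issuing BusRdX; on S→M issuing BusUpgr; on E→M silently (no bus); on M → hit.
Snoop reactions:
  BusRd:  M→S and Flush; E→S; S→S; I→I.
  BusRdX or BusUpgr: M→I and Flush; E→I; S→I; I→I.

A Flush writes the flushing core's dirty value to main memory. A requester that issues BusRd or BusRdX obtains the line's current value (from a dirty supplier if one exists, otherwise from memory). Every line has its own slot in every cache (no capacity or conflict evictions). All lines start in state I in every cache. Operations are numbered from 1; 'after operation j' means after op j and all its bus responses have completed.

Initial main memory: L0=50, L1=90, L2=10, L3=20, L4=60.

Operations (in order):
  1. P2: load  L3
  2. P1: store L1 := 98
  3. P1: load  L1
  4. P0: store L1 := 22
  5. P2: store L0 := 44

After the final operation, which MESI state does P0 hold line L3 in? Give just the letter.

  op1 P2: load  L3 → I/I/E/I on L3; bus BusRd; mem=20
  op2 P1: store L1 := 98 → I/M/I/I on L1; bus BusRdX; mem=90
  op3 P1: load  L1 → I/M/I/I on L1; bus (none); mem=90
  op4 P0: store L1 := 22 → M/I/I/I on L1; bus BusRdX Flush; mem=98
  op5 P2: store L0 := 44 → I/I/M/I on L0; bus BusRdX; mem=50

state = I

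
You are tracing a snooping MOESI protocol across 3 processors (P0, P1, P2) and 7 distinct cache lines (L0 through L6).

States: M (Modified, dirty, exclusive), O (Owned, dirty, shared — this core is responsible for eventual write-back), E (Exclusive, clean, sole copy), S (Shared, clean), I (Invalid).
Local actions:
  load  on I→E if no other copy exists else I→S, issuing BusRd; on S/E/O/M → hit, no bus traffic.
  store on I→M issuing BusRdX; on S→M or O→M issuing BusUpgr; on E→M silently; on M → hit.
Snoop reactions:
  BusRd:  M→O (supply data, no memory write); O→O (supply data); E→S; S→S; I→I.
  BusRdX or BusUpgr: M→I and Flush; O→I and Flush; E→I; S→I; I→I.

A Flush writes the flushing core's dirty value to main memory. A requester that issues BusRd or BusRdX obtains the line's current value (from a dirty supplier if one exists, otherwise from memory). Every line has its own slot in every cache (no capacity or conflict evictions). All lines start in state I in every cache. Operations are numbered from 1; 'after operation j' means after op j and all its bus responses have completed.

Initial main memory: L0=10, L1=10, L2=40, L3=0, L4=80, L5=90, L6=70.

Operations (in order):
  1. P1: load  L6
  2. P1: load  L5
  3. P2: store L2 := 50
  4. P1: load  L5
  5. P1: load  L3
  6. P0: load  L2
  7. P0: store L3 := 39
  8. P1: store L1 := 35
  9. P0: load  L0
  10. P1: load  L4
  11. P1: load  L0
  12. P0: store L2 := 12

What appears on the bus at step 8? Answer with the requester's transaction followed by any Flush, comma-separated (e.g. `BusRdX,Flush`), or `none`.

step 1: P1: load  L6  ⟶  IEI  (L6)  txn=BusRd  M[L6]=70
step 2: P1: load  L5  ⟶  IEI  (L5)  txn=BusRd  M[L5]=90
step 3: P2: store L2 := 50  ⟶  IIM  (L2)  txn=BusRdX  M[L2]=40
step 4: P1: load  L5  ⟶  IEI  (L5)  txn=∅  M[L5]=90
step 5: P1: load  L3  ⟶  IEI  (L3)  txn=BusRd  M[L3]=0
step 6: P0: load  L2  ⟶  SIO  (L2)  txn=BusRd  M[L2]=40
step 7: P0: store L3 := 39  ⟶  MII  (L3)  txn=BusRdX  M[L3]=0
step 8: P1: store L1 := 35  ⟶  IMI  (L1)  txn=BusRdX  M[L1]=10
step 9: P0: load  L0  ⟶  EII  (L0)  txn=BusRd  M[L0]=10
step 10: P1: load  L4  ⟶  IEI  (L4)  txn=BusRd  M[L4]=80
step 11: P1: load  L0  ⟶  SSI  (L0)  txn=BusRd  M[L0]=10
step 12: P0: store L2 := 12  ⟶  MII  (L2)  txn=BusUpgr+Flush  M[L2]=50

bus = BusRdX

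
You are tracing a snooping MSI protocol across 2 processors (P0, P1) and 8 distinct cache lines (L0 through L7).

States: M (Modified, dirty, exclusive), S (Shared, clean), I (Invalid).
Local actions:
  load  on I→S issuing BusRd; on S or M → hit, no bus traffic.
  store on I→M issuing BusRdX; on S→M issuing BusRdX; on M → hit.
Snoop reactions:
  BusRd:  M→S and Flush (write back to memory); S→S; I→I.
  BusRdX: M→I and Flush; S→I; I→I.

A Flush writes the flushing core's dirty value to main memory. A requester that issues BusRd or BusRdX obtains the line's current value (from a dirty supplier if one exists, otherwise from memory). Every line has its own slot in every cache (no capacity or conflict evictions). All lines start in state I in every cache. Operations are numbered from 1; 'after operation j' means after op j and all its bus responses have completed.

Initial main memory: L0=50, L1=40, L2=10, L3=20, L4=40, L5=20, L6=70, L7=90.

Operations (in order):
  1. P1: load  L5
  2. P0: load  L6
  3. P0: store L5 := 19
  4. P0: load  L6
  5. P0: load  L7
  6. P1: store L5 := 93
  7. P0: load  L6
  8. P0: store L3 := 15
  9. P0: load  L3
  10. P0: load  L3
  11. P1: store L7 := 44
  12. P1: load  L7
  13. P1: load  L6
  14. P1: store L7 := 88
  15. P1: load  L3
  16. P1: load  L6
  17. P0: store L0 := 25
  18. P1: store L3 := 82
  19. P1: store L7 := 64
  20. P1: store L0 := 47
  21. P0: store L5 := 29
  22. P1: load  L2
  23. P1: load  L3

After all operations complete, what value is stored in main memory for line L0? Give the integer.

memory[L0] = 25

  op1 P1: load  L5 → I/S on L5; bus BusRd; mem=20
  op2 P0: load  L6 → S/I on L6; bus BusRd; mem=70
  op3 P0: store L5 := 19 → M/I on L5; bus BusRdX; mem=20
  op4 P0: load  L6 → S/I on L6; bus (none); mem=70
  op5 P0: load  L7 → S/I on L7; bus BusRd; mem=90
  op6 P1: store L5 := 93 → I/M on L5; bus BusRdX Flush; mem=19
  op7 P0: load  L6 → S/I on L6; bus (none); mem=70
  op8 P0: store L3 := 15 → M/I on L3; bus BusRdX; mem=20
  op9 P0: load  L3 → M/I on L3; bus (none); mem=20
  op10 P0: load  L3 → M/I on L3; bus (none); mem=20
  op11 P1: store L7 := 44 → I/M on L7; bus BusRdX; mem=90
  op12 P1: load  L7 → I/M on L7; bus (none); mem=90
  op13 P1: load  L6 → S/S on L6; bus BusRd; mem=70
  op14 P1: store L7 := 88 → I/M on L7; bus (none); mem=90
  op15 P1: load  L3 → S/S on L3; bus BusRd Flush; mem=15
  op16 P1: load  L6 → S/S on L6; bus (none); mem=70
  op17 P0: store L0 := 25 → M/I on L0; bus BusRdX; mem=50
  op18 P1: store L3 := 82 → I/M on L3; bus BusRdX; mem=15
  op19 P1: store L7 := 64 → I/M on L7; bus (none); mem=90
  op20 P1: store L0 := 47 → I/M on L0; bus BusRdX Flush; mem=25
  op21 P0: store L5 := 29 → M/I on L5; bus BusRdX Flush; mem=93
  op22 P1: load  L2 → I/S on L2; bus BusRd; mem=10
  op23 P1: load  L3 → I/M on L3; bus (none); mem=15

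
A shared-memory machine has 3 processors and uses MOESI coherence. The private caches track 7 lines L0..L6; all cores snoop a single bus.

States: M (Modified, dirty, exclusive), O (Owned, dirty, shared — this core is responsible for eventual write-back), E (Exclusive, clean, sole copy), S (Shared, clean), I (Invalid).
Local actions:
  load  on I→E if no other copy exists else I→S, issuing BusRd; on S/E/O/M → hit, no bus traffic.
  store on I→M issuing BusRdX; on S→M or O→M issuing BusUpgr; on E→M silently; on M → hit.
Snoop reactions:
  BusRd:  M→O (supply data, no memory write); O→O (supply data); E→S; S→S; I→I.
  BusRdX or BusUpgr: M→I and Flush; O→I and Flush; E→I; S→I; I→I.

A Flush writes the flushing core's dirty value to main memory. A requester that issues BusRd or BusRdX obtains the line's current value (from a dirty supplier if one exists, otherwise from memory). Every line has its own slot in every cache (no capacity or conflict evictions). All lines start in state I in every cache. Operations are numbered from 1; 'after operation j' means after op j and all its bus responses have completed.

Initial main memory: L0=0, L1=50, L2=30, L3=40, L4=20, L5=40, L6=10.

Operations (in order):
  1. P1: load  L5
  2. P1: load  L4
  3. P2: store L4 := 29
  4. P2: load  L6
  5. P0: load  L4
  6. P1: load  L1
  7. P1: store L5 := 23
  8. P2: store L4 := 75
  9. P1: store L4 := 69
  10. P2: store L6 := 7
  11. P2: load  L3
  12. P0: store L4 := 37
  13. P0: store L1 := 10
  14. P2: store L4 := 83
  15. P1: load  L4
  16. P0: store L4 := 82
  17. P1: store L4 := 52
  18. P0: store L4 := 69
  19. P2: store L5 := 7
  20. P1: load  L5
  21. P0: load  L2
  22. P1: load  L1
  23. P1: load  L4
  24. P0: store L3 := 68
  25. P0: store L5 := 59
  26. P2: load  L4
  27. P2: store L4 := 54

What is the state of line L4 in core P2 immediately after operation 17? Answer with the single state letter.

state = I

[1] P1: load  L5 | P0:I, P1:E(40), P2:I | bus: BusRd
[2] P1: load  L4 | P0:I, P1:E(20), P2:I | bus: BusRd
[3] P2: store L4 := 29 | P0:I, P1:I, P2:M(29) | bus: BusRdX
[4] P2: load  L6 | P0:I, P1:I, P2:E(10) | bus: BusRd
[5] P0: load  L4 | P0:S(29), P1:I, P2:O(29) | bus: BusRd
[6] P1: load  L1 | P0:I, P1:E(50), P2:I | bus: BusRd
[7] P1: store L5 := 23 | P0:I, P1:M(23), P2:I | bus: none
[8] P2: store L4 := 75 | P0:I, P1:I, P2:M(75) | bus: BusUpgr
[9] P1: store L4 := 69 | P0:I, P1:M(69), P2:I | bus: BusRdX,Flush
[10] P2: store L6 := 7 | P0:I, P1:I, P2:M(7) | bus: none
[11] P2: load  L3 | P0:I, P1:I, P2:E(40) | bus: BusRd
[12] P0: store L4 := 37 | P0:M(37), P1:I, P2:I | bus: BusRdX,Flush
[13] P0: store L1 := 10 | P0:M(10), P1:I, P2:I | bus: BusRdX
[14] P2: store L4 := 83 | P0:I, P1:I, P2:M(83) | bus: BusRdX,Flush
[15] P1: load  L4 | P0:I, P1:S(83), P2:O(83) | bus: BusRd
[16] P0: store L4 := 82 | P0:M(82), P1:I, P2:I | bus: BusRdX,Flush
[17] P1: store L4 := 52 | P0:I, P1:M(52), P2:I | bus: BusRdX,Flush
[18] P0: store L4 := 69 | P0:M(69), P1:I, P2:I | bus: BusRdX,Flush
[19] P2: store L5 := 7 | P0:I, P1:I, P2:M(7) | bus: BusRdX,Flush
[20] P1: load  L5 | P0:I, P1:S(7), P2:O(7) | bus: BusRd
[21] P0: load  L2 | P0:E(30), P1:I, P2:I | bus: BusRd
[22] P1: load  L1 | P0:O(10), P1:S(10), P2:I | bus: BusRd
[23] P1: load  L4 | P0:O(69), P1:S(69), P2:I | bus: BusRd
[24] P0: store L3 := 68 | P0:M(68), P1:I, P2:I | bus: BusRdX
[25] P0: store L5 := 59 | P0:M(59), P1:I, P2:I | bus: BusRdX,Flush
[26] P2: load  L4 | P0:O(69), P1:S(69), P2:S(69) | bus: BusRd
[27] P2: store L4 := 54 | P0:I, P1:I, P2:M(54) | bus: BusUpgr,Flush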